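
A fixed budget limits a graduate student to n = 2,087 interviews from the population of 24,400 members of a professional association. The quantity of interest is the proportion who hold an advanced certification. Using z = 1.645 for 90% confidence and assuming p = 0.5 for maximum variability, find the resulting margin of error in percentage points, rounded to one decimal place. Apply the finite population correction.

1.7

Finite-population factor: (N−n)/(N−1) = (24400−2087)/(24400−1) = 0.9145.
SE(p̂) = √[p(1−p)/n · (N−n)/(N−1)] = √[0.2500/2087 × 0.9145] = 0.01047.
E = z × SE = 1.645 × 0.01047 = 0.01722 ≈ 1.7 percentage points.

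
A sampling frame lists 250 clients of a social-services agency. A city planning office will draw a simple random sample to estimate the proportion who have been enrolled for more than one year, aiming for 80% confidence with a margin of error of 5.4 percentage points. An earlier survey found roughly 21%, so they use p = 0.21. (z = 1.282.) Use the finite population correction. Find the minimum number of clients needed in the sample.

69

Unadjusted: n₀ = 1.282² × 0.21 × 0.79 / 0.054² ≈ 93.51, so n₀ = 94.
Finite population correction with N = 250: n = n₀ / (1 + (n₀−1)/N) = 94 / (1 + 93/250) = 94 / 1.3720 ≈ 68.51.
Rounding up, n = 69.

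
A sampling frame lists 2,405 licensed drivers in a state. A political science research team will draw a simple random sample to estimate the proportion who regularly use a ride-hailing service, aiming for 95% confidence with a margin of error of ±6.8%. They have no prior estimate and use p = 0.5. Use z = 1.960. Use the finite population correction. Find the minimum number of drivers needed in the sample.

Unadjusted: n₀ = 1.960² × 0.50 × 0.50 / 0.068² ≈ 207.70, so n₀ = 208.
Finite population correction with N = 2,405: n = n₀ / (1 + (n₀−1)/N) = 208 / (1 + 207/2405) = 208 / 1.0861 ≈ 191.52.
Rounding up, n = 192.

192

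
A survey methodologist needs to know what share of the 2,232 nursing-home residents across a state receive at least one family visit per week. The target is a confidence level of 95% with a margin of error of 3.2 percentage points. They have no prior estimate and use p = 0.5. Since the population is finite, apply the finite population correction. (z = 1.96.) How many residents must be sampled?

661

Unadjusted: n₀ = 1.96² × 0.50 × 0.50 / 0.032² ≈ 937.89, so n₀ = 938.
Finite population correction with N = 2,232: n = n₀ / (1 + (n₀−1)/N) = 938 / (1 + 937/2232) = 938 / 1.4198 ≈ 660.66.
Rounding up, n = 661.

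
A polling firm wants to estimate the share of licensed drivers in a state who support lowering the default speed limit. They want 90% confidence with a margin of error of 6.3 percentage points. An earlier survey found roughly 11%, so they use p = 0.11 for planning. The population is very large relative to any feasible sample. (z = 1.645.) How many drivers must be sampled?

With p = 0.11, p(1−p) = 0.0979.
n = z²·p(1−p)/E² = 1.645² × 0.0979 / 0.063² = 2.7060 × 0.0979 / 0.003969 ≈ 66.75.
Rounding up gives n = 67.

67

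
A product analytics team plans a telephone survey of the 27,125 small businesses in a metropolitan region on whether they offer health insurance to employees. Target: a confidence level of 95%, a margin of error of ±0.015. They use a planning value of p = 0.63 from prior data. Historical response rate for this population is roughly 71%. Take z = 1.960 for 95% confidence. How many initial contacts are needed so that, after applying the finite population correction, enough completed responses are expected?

4889

Completed interviews needed (unadjusted): n₀ = 1.960² × 0.2331 / 0.015² ≈ 3979.90 → 3980.
FPC for N = 27,125: n = 3980 / (1 + 3979/27125) = 3980 / 1.1467 ≈ 3470.86 → 3471.
At a 71% response rate, contacts needed = 3471 / 0.71 ≈ 4888.73 → 4889.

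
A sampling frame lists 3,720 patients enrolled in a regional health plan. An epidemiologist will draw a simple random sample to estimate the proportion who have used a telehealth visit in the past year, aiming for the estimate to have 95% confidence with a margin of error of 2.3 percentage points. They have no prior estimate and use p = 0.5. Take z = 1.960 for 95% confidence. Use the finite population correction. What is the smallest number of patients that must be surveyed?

Unadjusted: n₀ = 1.960² × 0.50 × 0.50 / 0.023² ≈ 1815.50, so n₀ = 1816.
Finite population correction with N = 3,720: n = n₀ / (1 + (n₀−1)/N) = 1816 / (1 + 1815/3720) = 1816 / 1.4879 ≈ 1220.51.
Rounding up, n = 1221.

1221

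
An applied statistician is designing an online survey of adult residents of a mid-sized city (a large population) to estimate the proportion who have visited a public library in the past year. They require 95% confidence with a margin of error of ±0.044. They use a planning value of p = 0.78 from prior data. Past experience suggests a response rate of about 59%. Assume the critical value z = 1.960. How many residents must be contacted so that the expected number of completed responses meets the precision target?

578

Completed interviews needed: n₀ = 1.960² × 0.1716 / 0.044² ≈ 340.51 → 341.
At a 59% response rate, contacts needed = 341 / 0.59 ≈ 577.97 → 578.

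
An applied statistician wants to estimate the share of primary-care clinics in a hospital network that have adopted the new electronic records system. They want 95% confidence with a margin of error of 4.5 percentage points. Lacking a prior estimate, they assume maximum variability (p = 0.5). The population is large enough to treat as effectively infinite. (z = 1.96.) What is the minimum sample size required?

With p = 0.5, p(1−p) = 0.25.
n = z²·p(1−p)/E² = 1.96² × 0.2500 / 0.045² = 3.8416 × 0.2500 / 0.002025 ≈ 474.27.
Rounding up gives n = 475.

475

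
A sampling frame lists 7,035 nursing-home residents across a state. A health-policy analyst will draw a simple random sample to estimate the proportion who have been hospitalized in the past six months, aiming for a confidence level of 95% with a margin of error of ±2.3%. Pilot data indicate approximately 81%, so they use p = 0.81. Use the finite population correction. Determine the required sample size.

965

For 95% confidence, z = 1.960.
Unadjusted: n₀ = 1.960² × 0.81 × 0.19 / 0.023² ≈ 1117.62, so n₀ = 1118.
Finite population correction with N = 7,035: n = n₀ / (1 + (n₀−1)/N) = 1118 / (1 + 1117/7035) = 1118 / 1.1588 ≈ 964.81.
Rounding up, n = 965.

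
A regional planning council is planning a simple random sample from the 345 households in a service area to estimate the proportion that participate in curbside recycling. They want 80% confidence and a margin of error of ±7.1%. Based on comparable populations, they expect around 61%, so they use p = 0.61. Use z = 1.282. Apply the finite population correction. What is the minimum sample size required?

64

Unadjusted: n₀ = 1.282² × 0.61 × 0.39 / 0.071² ≈ 77.56, so n₀ = 78.
Finite population correction with N = 345: n = n₀ / (1 + (n₀−1)/N) = 78 / (1 + 77/345) = 78 / 1.2232 ≈ 63.77.
Rounding up, n = 64.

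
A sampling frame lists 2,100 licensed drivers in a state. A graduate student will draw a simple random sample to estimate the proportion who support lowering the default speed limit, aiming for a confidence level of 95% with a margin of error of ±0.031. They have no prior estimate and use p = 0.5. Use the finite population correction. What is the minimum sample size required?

For 95% confidence, z = 1.960.
Unadjusted: n₀ = 1.960² × 0.50 × 0.50 / 0.031² ≈ 999.38, so n₀ = 1000.
Finite population correction with N = 2,100: n = n₀ / (1 + (n₀−1)/N) = 1000 / (1 + 999/2100) = 1000 / 1.4757 ≈ 677.64.
Rounding up, n = 678.

678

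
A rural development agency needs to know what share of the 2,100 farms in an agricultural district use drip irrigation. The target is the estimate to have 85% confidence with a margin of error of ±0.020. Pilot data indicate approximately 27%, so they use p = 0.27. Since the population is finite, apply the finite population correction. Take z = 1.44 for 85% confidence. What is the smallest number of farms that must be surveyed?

Unadjusted: n₀ = 1.44² × 0.27 × 0.73 / 0.020² ≈ 1021.77, so n₀ = 1022.
Finite population correction with N = 2,100: n = n₀ / (1 + (n₀−1)/N) = 1022 / (1 + 1021/2100) = 1022 / 1.4862 ≈ 687.66.
Rounding up, n = 688.

688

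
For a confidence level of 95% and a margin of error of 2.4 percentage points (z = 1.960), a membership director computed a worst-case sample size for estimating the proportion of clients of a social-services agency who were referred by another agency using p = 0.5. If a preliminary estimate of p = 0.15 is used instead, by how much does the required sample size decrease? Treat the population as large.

Conservative (p = 0.5): n = 1.960² × 0.25 / 0.024² ≈ 1667.36 → 1668.
Using p = 0.15: p(1−p) = 0.1275, so n = 1.960² × 0.1275 / 0.024² ≈ 850.35 → 851.
Reduction: 1668 − 851 = 817.

817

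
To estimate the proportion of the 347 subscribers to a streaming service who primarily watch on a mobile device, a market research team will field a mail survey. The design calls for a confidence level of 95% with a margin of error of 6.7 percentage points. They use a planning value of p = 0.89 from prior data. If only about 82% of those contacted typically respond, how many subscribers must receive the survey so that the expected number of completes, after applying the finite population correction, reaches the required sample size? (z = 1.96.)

83

Completed interviews needed (unadjusted): n₀ = 1.96² × 0.0979 / 0.067² ≈ 83.78 → 84.
FPC for N = 347: n = 84 / (1 + 83/347) = 84 / 1.2392 ≈ 67.79 → 68.
At an 82% response rate, contacts needed = 68 / 0.82 ≈ 82.93 → 83.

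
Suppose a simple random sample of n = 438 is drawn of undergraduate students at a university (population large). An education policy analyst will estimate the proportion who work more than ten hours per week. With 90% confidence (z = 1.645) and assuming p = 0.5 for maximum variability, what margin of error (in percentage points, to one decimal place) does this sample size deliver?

3.9

SE(p̂) = √[p(1−p)/n] = √[0.2500/438] = 0.02389.
E = z × SE = 1.645 × 0.02389 = 0.03930, or 3.9 percentage points.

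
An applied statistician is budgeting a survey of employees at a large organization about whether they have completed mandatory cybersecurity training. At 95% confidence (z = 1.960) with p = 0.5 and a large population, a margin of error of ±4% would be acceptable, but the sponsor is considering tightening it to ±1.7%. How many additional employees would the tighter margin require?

2723

At ±4%: n = 1.960² × 0.2500 / 0.040² ≈ 600.25 → 601.
At ±1.7%: n = 1.960² × 0.2500 / 0.017² ≈ 3323.18 → 3324.
Additional respondents: 3324 − 601 = 2723.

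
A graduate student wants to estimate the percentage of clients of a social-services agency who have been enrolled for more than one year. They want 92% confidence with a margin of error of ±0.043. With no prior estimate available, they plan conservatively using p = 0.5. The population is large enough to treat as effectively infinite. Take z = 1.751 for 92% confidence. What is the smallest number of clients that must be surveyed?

With p = 0.5, p(1−p) = 0.25.
n = z²·p(1−p)/E² = 1.751² × 0.2500 / 0.043² = 3.0660 × 0.2500 / 0.001849 ≈ 414.55.
Rounding up gives n = 415.

415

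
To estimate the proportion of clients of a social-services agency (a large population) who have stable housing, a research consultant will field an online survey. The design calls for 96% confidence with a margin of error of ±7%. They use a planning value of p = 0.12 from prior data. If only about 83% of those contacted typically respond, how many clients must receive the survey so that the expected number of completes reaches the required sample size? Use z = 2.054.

110

Completed interviews needed: n₀ = 2.054² × 0.1056 / 0.070² ≈ 90.92 → 91.
At an 83% response rate, contacts needed = 91 / 0.83 ≈ 109.64 → 110.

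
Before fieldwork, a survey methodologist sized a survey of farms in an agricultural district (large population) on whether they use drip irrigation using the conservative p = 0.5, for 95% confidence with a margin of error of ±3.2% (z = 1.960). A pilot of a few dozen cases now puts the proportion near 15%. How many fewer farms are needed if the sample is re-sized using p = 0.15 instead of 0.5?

Conservative (p = 0.5): n = 1.960² × 0.25 / 0.032² ≈ 937.89 → 938.
Using p = 0.15: p(1−p) = 0.1275, so n = 1.960² × 0.1275 / 0.032² ≈ 478.32 → 479.
Reduction: 938 − 479 = 459.

459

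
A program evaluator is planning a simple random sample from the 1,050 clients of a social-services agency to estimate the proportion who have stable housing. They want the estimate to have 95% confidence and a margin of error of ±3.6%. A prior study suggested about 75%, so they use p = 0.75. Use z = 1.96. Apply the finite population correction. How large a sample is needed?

Unadjusted: n₀ = 1.96² × 0.75 × 0.25 / 0.036² ≈ 555.79, so n₀ = 556.
Finite population correction with N = 1,050: n = n₀ / (1 + (n₀−1)/N) = 556 / (1 + 555/1050) = 556 / 1.5286 ≈ 363.74.
Rounding up, n = 364.

364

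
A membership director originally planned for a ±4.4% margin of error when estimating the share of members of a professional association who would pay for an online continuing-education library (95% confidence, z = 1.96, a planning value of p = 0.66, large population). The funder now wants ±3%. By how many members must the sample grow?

At ±4.4%: n = 1.96² × 0.2244 / 0.044² ≈ 445.28 → 446.
At ±3%: n = 1.96² × 0.2244 / 0.030² ≈ 957.84 → 958.
Additional respondents: 958 − 446 = 512.

512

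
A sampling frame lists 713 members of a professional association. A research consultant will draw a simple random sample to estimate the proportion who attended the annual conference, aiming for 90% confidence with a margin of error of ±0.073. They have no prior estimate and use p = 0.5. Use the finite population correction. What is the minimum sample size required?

108

For 90% confidence, z = 1.645.
Unadjusted: n₀ = 1.645² × 0.50 × 0.50 / 0.073² ≈ 126.95, so n₀ = 127.
Finite population correction with N = 713: n = n₀ / (1 + (n₀−1)/N) = 127 / (1 + 126/713) = 127 / 1.1767 ≈ 107.93.
Rounding up, n = 108.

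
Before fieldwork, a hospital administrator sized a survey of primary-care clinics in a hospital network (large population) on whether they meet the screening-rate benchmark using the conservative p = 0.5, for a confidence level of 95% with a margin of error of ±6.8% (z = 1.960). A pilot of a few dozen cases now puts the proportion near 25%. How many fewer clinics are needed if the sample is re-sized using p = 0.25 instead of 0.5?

52

Conservative (p = 0.5): n = 1.960² × 0.25 / 0.068² ≈ 207.70 → 208.
Using p = 0.25: p(1−p) = 0.1875, so n = 1.960² × 0.1875 / 0.068² ≈ 155.77 → 156.
Reduction: 208 − 156 = 52.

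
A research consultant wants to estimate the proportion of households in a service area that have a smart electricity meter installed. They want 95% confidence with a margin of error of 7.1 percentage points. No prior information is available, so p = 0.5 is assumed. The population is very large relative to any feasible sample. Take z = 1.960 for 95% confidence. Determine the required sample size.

With p = 0.5, p(1−p) = 0.25.
n = z²·p(1−p)/E² = 1.960² × 0.2500 / 0.071² = 3.8416 × 0.2500 / 0.005041 ≈ 190.52.
Rounding up gives n = 191.

191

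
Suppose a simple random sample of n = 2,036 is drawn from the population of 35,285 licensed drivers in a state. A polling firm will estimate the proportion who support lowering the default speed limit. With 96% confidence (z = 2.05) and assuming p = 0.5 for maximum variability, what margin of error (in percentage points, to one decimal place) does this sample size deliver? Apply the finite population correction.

2.2

Finite-population factor: (N−n)/(N−1) = (35285−2036)/(35285−1) = 0.9423.
SE(p̂) = √[p(1−p)/n · (N−n)/(N−1)] = √[0.2500/2036 × 0.9423] = 0.01076.
E = z × SE = 2.05 × 0.01076 = 0.02205 ≈ 2.2 percentage points.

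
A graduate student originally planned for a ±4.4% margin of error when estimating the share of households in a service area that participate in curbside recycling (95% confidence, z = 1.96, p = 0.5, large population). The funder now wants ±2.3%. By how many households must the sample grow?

1319

At ±4.4%: n = 1.96² × 0.2500 / 0.044² ≈ 496.07 → 497.
At ±2.3%: n = 1.96² × 0.2500 / 0.023² ≈ 1815.50 → 1816.
Additional respondents: 1816 − 497 = 1319.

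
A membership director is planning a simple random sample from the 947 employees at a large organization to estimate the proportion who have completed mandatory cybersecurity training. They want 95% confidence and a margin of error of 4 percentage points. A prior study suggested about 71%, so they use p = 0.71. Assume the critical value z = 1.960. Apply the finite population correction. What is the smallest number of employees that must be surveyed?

326

Unadjusted: n₀ = 1.960² × 0.71 × 0.29 / 0.040² ≈ 494.37, so n₀ = 495.
Finite population correction with N = 947: n = n₀ / (1 + (n₀−1)/N) = 495 / (1 + 494/947) = 495 / 1.5216 ≈ 325.31.
Rounding up, n = 326.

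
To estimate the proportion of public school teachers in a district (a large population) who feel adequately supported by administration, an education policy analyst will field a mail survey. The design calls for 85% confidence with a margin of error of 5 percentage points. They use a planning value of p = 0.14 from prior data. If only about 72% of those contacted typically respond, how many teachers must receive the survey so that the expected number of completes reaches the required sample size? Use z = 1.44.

Completed interviews needed: n₀ = 1.44² × 0.1204 / 0.050² ≈ 99.86 → 100.
At a 72% response rate, contacts needed = 100 / 0.72 ≈ 138.89 → 139.

139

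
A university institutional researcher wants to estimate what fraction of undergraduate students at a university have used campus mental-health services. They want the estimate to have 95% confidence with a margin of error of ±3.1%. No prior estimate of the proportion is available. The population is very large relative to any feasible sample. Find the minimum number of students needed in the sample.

For 95% confidence, z = 1.960.
With no prior estimate, use p = 0.5, giving p(1−p) = 0.25.
n = z²·p(1−p)/E² = 1.960² × 0.2500 / 0.031² = 3.8416 × 0.2500 / 0.000961 ≈ 999.38.
Rounding up gives n = 1000.

1000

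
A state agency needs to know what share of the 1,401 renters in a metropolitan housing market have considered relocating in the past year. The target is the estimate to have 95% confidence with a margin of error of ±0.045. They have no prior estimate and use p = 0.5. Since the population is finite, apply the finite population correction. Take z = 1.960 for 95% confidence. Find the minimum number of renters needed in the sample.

355

Unadjusted: n₀ = 1.960² × 0.50 × 0.50 / 0.045² ≈ 474.27, so n₀ = 475.
Finite population correction with N = 1,401: n = n₀ / (1 + (n₀−1)/N) = 475 / (1 + 474/1401) = 475 / 1.3383 ≈ 354.92.
Rounding up, n = 355.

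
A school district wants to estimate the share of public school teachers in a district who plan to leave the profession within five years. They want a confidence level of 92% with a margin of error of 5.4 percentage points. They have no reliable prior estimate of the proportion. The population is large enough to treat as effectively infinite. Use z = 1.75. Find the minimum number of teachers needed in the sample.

With no prior estimate, use p = 0.5, giving p(1−p) = 0.25.
n = z²·p(1−p)/E² = 1.75² × 0.2500 / 0.054² = 3.0625 × 0.2500 / 0.002916 ≈ 262.56.
Rounding up gives n = 263.

263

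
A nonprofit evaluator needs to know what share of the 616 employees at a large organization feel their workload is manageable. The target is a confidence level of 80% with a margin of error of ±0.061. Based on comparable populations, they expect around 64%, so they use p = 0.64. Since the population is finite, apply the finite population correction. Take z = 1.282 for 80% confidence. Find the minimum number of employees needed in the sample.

Unadjusted: n₀ = 1.282² × 0.64 × 0.36 / 0.061² ≈ 101.77, so n₀ = 102.
Finite population correction with N = 616: n = n₀ / (1 + (n₀−1)/N) = 102 / (1 + 101/616) = 102 / 1.1640 ≈ 87.63.
Rounding up, n = 88.

88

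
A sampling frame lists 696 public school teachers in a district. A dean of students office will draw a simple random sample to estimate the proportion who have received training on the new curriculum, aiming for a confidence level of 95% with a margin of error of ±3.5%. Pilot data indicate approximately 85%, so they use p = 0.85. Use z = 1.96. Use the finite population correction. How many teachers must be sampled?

Unadjusted: n₀ = 1.96² × 0.85 × 0.15 / 0.035² ≈ 399.84, so n₀ = 400.
Finite population correction with N = 696: n = n₀ / (1 + (n₀−1)/N) = 400 / (1 + 399/696) = 400 / 1.5733 ≈ 254.25.
Rounding up, n = 255.

255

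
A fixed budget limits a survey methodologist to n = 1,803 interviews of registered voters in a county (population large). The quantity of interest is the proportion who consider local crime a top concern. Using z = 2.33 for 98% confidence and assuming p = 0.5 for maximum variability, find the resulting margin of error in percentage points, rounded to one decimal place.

2.7

SE(p̂) = √[p(1−p)/n] = √[0.2500/1803] = 0.01178.
E = z × SE = 2.33 × 0.01178 = 0.02744, or 2.7 percentage points.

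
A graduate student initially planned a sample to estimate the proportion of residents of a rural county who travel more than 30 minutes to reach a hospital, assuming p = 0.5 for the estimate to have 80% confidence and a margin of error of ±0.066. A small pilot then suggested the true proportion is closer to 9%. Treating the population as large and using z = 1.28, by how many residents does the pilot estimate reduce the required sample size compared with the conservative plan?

Conservative (p = 0.5): n = 1.28² × 0.25 / 0.066² ≈ 94.03 → 95.
Using p = 0.09: p(1−p) = 0.0819, so n = 1.28² × 0.0819 / 0.066² ≈ 30.80 → 31.
Reduction: 95 − 31 = 64.

64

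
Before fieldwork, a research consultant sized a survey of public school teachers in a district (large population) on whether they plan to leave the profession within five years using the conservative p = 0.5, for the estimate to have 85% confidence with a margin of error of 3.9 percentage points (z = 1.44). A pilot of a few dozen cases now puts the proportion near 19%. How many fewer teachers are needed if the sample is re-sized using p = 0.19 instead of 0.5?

131

Conservative (p = 0.5): n = 1.44² × 0.25 / 0.039² ≈ 340.83 → 341.
Using p = 0.19: p(1−p) = 0.1539, so n = 1.44² × 0.1539 / 0.039² ≈ 209.81 → 210.
Reduction: 341 − 210 = 131.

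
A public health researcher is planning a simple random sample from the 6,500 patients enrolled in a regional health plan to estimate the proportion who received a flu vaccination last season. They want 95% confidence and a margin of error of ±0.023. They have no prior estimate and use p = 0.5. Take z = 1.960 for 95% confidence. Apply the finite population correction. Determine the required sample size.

Unadjusted: n₀ = 1.960² × 0.50 × 0.50 / 0.023² ≈ 1815.50, so n₀ = 1816.
Finite population correction with N = 6,500: n = n₀ / (1 + (n₀−1)/N) = 1816 / (1 + 1815/6500) = 1816 / 1.2792 ≈ 1419.60.
Rounding up, n = 1420.

1420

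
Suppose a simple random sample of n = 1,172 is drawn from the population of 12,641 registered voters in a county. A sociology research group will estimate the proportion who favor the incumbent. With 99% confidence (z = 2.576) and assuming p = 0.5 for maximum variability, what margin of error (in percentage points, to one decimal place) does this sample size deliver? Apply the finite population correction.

3.6

Finite-population factor: (N−n)/(N−1) = (12641−1172)/(12641−1) = 0.9074.
SE(p̂) = √[p(1−p)/n · (N−n)/(N−1)] = √[0.2500/1172 × 0.9074] = 0.01391.
E = z × SE = 2.576 × 0.01391 = 0.03584 ≈ 3.6 percentage points.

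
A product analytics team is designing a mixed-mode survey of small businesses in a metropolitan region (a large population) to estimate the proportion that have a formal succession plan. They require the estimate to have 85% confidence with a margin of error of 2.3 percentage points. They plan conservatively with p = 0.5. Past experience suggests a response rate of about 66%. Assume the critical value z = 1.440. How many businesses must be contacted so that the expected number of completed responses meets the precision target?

Completed interviews needed: n₀ = 1.440² × 0.2500 / 0.023² ≈ 979.96 → 980.
At a 66% response rate, contacts needed = 980 / 0.66 ≈ 1484.85 → 1485.

1485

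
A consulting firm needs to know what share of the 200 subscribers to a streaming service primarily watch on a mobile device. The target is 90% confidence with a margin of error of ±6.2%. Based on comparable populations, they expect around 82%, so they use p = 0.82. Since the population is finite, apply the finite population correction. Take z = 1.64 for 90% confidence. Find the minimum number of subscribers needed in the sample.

Unadjusted: n₀ = 1.64² × 0.82 × 0.18 / 0.062² ≈ 103.27, so n₀ = 104.
Finite population correction with N = 200: n = n₀ / (1 + (n₀−1)/N) = 104 / (1 + 103/200) = 104 / 1.5150 ≈ 68.65.
Rounding up, n = 69.

69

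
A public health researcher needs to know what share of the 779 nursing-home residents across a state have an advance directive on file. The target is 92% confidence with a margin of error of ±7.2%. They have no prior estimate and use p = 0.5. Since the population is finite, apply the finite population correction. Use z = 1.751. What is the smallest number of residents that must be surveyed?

125

Unadjusted: n₀ = 1.751² × 0.50 × 0.50 / 0.072² ≈ 147.86, so n₀ = 148.
Finite population correction with N = 779: n = n₀ / (1 + (n₀−1)/N) = 148 / (1 + 147/779) = 148 / 1.1887 ≈ 124.51.
Rounding up, n = 125.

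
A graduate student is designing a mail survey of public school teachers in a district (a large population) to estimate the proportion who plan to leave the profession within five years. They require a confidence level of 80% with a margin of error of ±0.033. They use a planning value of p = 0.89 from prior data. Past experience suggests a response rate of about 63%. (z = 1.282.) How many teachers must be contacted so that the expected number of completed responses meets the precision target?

235

Completed interviews needed: n₀ = 1.282² × 0.0979 / 0.033² ≈ 147.75 → 148.
At a 63% response rate, contacts needed = 148 / 0.63 ≈ 234.92 → 235.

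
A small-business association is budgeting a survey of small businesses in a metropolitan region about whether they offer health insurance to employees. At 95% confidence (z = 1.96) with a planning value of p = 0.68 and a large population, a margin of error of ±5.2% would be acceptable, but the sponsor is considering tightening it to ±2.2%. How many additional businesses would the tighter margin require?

At ±5.2%: n = 1.96² × 0.2176 / 0.052² ≈ 309.15 → 310.
At ±2.2%: n = 1.96² × 0.2176 / 0.022² ≈ 1727.13 → 1728.
Additional respondents: 1728 − 310 = 1418.

1418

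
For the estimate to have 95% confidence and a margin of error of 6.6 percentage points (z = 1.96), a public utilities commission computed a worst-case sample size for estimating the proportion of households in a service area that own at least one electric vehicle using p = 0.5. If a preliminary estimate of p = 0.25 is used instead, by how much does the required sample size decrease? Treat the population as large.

55

Conservative (p = 0.5): n = 1.96² × 0.25 / 0.066² ≈ 220.48 → 221.
Using p = 0.25: p(1−p) = 0.1875, so n = 1.96² × 0.1875 / 0.066² ≈ 165.36 → 166.
Reduction: 221 − 166 = 55.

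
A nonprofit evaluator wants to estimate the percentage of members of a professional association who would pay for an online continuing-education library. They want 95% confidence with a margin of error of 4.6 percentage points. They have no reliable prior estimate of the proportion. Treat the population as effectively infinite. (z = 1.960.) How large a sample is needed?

With no prior estimate, use p = 0.5, giving p(1−p) = 0.25.
n = z²·p(1−p)/E² = 1.960² × 0.2500 / 0.046² = 3.8416 × 0.2500 / 0.002116 ≈ 453.88.
Rounding up gives n = 454.

454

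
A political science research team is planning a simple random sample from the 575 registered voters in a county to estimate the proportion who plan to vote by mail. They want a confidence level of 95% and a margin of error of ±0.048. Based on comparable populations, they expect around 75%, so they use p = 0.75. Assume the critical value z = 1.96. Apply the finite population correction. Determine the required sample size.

203

Unadjusted: n₀ = 1.96² × 0.75 × 0.25 / 0.048² ≈ 312.63, so n₀ = 313.
Finite population correction with N = 575: n = n₀ / (1 + (n₀−1)/N) = 313 / (1 + 312/575) = 313 / 1.5426 ≈ 202.90.
Rounding up, n = 203.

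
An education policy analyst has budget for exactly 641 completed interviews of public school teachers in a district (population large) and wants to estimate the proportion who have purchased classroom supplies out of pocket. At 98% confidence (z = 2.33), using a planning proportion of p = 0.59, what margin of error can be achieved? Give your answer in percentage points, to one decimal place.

4.5

SE(p̂) = √[p(1−p)/n] = √[0.2419/641] = 0.01943.
E = z × SE = 2.33 × 0.01943 = 0.04526, or 4.5 percentage points.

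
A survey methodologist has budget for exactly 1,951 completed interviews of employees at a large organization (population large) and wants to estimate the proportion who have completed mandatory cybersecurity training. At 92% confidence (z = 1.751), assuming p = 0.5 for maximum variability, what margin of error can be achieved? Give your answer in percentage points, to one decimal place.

SE(p̂) = √[p(1−p)/n] = √[0.2500/1951] = 0.01132.
E = z × SE = 1.751 × 0.01132 = 0.01982, or 2.0 percentage points.

2.0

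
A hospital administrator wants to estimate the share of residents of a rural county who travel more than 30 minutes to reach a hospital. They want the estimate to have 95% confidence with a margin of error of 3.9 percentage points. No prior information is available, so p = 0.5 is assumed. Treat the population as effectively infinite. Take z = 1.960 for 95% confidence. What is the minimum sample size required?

632

With p = 0.5, p(1−p) = 0.25.
n = z²·p(1−p)/E² = 1.960² × 0.2500 / 0.039² = 3.8416 × 0.2500 / 0.001521 ≈ 631.43.
Rounding up gives n = 632.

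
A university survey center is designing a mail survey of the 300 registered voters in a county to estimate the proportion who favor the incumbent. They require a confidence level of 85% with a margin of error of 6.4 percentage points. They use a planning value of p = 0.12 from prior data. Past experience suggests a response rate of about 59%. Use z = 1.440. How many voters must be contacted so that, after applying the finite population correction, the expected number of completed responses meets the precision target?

Completed interviews needed (unadjusted): n₀ = 1.440² × 0.1056 / 0.064² ≈ 53.46 → 54.
FPC for N = 300: n = 54 / (1 + 53/300) = 54 / 1.1767 ≈ 45.89 → 46.
At a 59% response rate, contacts needed = 46 / 0.59 ≈ 77.97 → 78.

78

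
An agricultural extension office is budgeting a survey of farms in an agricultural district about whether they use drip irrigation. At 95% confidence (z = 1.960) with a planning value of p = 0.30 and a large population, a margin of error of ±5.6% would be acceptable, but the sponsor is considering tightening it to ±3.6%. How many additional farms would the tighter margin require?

365

At ±5.6%: n = 1.960² × 0.2100 / 0.056² ≈ 257.25 → 258.
At ±3.6%: n = 1.960² × 0.2100 / 0.036² ≈ 622.48 → 623.
Additional respondents: 623 − 258 = 365.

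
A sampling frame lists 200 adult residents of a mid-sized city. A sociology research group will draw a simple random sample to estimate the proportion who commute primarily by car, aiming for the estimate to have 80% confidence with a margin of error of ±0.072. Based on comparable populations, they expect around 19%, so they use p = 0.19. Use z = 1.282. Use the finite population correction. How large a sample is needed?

40

Unadjusted: n₀ = 1.282² × 0.19 × 0.81 / 0.072² ≈ 48.79, so n₀ = 49.
Finite population correction with N = 200: n = n₀ / (1 + (n₀−1)/N) = 49 / (1 + 48/200) = 49 / 1.2400 ≈ 39.52.
Rounding up, n = 40.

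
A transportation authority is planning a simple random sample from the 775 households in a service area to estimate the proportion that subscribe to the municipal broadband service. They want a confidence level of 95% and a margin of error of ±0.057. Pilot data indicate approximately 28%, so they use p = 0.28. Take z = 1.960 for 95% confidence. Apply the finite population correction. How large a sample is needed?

183

Unadjusted: n₀ = 1.960² × 0.28 × 0.72 / 0.057² ≈ 238.37, so n₀ = 239.
Finite population correction with N = 775: n = n₀ / (1 + (n₀−1)/N) = 239 / (1 + 238/775) = 239 / 1.3071 ≈ 182.85.
Rounding up, n = 183.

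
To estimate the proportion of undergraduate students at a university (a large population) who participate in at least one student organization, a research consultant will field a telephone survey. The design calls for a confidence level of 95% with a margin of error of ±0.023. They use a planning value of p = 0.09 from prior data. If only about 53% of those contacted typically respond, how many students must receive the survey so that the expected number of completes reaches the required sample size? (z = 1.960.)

1123

Completed interviews needed: n₀ = 1.960² × 0.0819 / 0.023² ≈ 594.76 → 595.
At a 53% response rate, contacts needed = 595 / 0.53 ≈ 1122.64 → 1123.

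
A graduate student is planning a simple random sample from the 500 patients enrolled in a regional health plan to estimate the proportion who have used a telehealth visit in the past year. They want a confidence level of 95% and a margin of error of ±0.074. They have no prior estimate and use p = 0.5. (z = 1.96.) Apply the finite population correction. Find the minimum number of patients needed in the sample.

131

Unadjusted: n₀ = 1.96² × 0.50 × 0.50 / 0.074² ≈ 175.38, so n₀ = 176.
Finite population correction with N = 500: n = n₀ / (1 + (n₀−1)/N) = 176 / (1 + 175/500) = 176 / 1.3500 ≈ 130.37.
Rounding up, n = 131.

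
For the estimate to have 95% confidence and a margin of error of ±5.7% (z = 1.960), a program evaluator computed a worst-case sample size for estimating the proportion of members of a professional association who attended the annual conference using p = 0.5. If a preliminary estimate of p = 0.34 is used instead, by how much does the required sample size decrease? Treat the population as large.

Conservative (p = 0.5): n = 1.960² × 0.25 / 0.057² ≈ 295.60 → 296.
Using p = 0.34: p(1−p) = 0.2244, so n = 1.960² × 0.2244 / 0.057² ≈ 265.33 → 266.
Reduction: 296 − 266 = 30.

30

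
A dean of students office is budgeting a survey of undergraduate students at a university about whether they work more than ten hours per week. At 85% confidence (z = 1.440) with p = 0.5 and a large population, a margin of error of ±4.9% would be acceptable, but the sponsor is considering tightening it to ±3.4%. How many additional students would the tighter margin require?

233

At ±4.9%: n = 1.440² × 0.2500 / 0.049² ≈ 215.91 → 216.
At ±3.4%: n = 1.440² × 0.2500 / 0.034² ≈ 448.44 → 449.
Additional respondents: 449 − 216 = 233.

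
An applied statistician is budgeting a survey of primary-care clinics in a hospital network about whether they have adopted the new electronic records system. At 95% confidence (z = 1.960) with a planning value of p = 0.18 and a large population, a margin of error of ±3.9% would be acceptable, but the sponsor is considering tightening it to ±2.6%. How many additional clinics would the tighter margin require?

466

At ±3.9%: n = 1.960² × 0.1476 / 0.039² ≈ 372.79 → 373.
At ±2.6%: n = 1.960² × 0.1476 / 0.026² ≈ 838.79 → 839.
Additional respondents: 839 − 373 = 466.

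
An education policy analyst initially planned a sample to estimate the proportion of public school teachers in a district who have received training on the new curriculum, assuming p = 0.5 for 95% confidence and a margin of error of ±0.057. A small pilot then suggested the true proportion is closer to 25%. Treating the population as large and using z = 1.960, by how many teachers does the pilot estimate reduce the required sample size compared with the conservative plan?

74

Conservative (p = 0.5): n = 1.960² × 0.25 / 0.057² ≈ 295.60 → 296.
Using p = 0.25: p(1−p) = 0.1875, so n = 1.960² × 0.1875 / 0.057² ≈ 221.70 → 222.
Reduction: 296 − 222 = 74.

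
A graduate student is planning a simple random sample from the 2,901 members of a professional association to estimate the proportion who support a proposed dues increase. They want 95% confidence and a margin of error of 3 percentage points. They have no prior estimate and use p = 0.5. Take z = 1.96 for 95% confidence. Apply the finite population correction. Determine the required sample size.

Unadjusted: n₀ = 1.96² × 0.50 × 0.50 / 0.030² ≈ 1067.11, so n₀ = 1068.
Finite population correction with N = 2,901: n = n₀ / (1 + (n₀−1)/N) = 1068 / (1 + 1067/2901) = 1068 / 1.3678 ≈ 780.81.
Rounding up, n = 781.

781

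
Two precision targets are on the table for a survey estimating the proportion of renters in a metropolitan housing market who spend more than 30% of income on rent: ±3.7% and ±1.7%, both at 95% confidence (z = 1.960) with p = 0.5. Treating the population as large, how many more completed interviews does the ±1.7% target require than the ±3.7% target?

2622

At ±3.7%: n = 1.960² × 0.2500 / 0.037² ≈ 701.53 → 702.
At ±1.7%: n = 1.960² × 0.2500 / 0.017² ≈ 3323.18 → 3324.
Additional respondents: 3324 − 702 = 2622.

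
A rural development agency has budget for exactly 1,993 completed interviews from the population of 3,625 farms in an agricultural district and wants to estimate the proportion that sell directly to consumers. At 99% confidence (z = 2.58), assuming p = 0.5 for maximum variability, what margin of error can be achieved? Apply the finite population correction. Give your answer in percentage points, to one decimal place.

1.9

Finite-population factor: (N−n)/(N−1) = (3625−1993)/(3625−1) = 0.4503.
SE(p̂) = √[p(1−p)/n · (N−n)/(N−1)] = √[0.2500/1993 × 0.4503] = 0.00752.
E = z × SE = 2.58 × 0.00752 = 0.01939 ≈ 1.9 percentage points.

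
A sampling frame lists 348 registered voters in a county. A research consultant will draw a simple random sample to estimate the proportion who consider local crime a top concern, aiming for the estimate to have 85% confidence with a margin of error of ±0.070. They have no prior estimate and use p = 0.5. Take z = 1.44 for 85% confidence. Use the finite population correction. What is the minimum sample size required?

82

Unadjusted: n₀ = 1.44² × 0.50 × 0.50 / 0.070² ≈ 105.80, so n₀ = 106.
Finite population correction with N = 348: n = n₀ / (1 + (n₀−1)/N) = 106 / (1 + 105/348) = 106 / 1.3017 ≈ 81.43.
Rounding up, n = 82.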